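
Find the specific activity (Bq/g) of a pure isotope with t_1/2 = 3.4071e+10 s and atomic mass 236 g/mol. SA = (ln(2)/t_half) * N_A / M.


lambda = ln(2) / t_half = ln(2) / 3.4071e+10 = 2.034420e-11 /s
SA = lambda * N_A / M
SA = 2.034420e-11 * 6.022e23 / 236
SA = 5.1912e+10 Bq/g

5.1912e+10


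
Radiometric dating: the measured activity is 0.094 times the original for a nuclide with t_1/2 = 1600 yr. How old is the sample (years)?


lambda = ln(2) / t_half = ln(2) / 1600 = 4.332170e-04 /yr
t = -ln(A/A0) / lambda
t = -ln(0.094) / 4.332170e-04
t = 5457.9 yr

5457.9


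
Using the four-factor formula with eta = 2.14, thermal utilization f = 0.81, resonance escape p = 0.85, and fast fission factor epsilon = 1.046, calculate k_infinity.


k_inf = eta * f * p * epsilon
k_inf = 2.14 * 0.81 * 0.85 * 1.046
k_inf = 1.5412

1.5412


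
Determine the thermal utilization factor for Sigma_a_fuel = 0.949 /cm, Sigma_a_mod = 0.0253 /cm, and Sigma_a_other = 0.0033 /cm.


f = Sigma_a_fuel / (Sigma_a_fuel + Sigma_a_mod + Sigma_a_other)
f = 0.949 / (0.949 + 0.0253 + 0.0033)
f = 0.97074

0.97074


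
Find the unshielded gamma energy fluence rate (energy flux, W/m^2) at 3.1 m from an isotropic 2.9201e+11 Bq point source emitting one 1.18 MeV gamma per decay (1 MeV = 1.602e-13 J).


psi = A * E * 1.602e-13 / (4*pi*r^2)
psi = 2.9201e+11 * 1.18 * 1.602e-13 / (4*pi*3.1^2)
psi = 4.5710e-04 W/m^2

4.5710e-04


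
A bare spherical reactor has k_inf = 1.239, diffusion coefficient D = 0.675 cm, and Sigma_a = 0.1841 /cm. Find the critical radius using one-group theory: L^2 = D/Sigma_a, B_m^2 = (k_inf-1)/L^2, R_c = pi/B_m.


L^2 = D / Sigma_a = 0.675 / 0.1841 = 3.666486 cm^2
B_m^2 = (k_inf - 1) / L^2 = (1.239 - 1) / 3.666486 = 0.06518503 /cm^2
For a bare sphere: B_g = pi/R, so R_c = pi / sqrt(B_m^2)
R_c = pi / sqrt(0.06518503) = 12.305 cm

12.305


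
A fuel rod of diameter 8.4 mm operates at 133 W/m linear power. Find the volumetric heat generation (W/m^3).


r = D / 2 / 1000 = 8.4 / 2 / 1000 = 0.0042 m
q''' = q' / (pi * r^2)
q''' = 133 / (pi * 0.0042^2)
q''' = 2.4000e+06 W/m^3

2.4000e+06


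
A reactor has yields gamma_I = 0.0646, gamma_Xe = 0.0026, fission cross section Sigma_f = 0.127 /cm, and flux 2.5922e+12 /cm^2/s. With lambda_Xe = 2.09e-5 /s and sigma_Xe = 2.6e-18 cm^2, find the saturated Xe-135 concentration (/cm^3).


Xe_eq = (gamma_I + gamma_Xe) * Sigma_f * phi / (lambda_Xe + sigma_Xe * phi)
Numerator = (0.0646 + 0.0026) * 0.127 * 2.5922e+12 = 2.212287e+10
Denominator = 2.09e-5 + 2.6e-18 * 2.5922e+12 = 2.763972e-05
Xe_eq = 2.212287e+10 / 2.763972e-05 = 8.0040e+14 /cm^3

8.0040e+14


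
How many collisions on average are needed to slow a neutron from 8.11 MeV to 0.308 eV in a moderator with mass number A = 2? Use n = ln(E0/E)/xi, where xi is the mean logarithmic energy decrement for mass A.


xi = 1 + (A-1)^2/(2A)*ln((A-1)/(A+1)) = 0.7253469 (for A = 2)
n = ln(E0/E) / xi
n = ln(8.11e6 / 0.308) / 0.7253469
n = ln(2.633117e+07) / 0.7253469 = 23.556

23.556


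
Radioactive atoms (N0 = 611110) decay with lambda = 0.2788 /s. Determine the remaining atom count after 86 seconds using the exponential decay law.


N = N0 * exp(-lambda * t)
N = 611110 * exp(-0.2788 * 86)
N = 2.3612e-05

2.3612e-05


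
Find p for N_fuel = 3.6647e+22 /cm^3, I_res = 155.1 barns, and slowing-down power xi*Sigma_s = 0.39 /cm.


p = exp(-N * I * 1e-24 / (xi*Sigma_s))
p = exp(-3.6647e+22 * 155.1 * 1e-24 / 0.39)
p = 4.6827e-07

4.6827e-07


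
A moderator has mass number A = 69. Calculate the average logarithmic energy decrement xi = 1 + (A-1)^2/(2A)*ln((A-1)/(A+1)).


xi = 1 + (A-1)^2/(2A) * ln((A-1)/(A+1))
xi = 1 + (69-1)^2/(2*69) * ln((69-1)/(69 +1))
xi = 0.028707

0.028707


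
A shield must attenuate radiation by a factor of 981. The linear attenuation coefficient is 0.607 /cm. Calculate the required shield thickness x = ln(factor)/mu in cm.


x = ln(factor) / mu
x = ln(981) / 0.607
x = 11.349 cm

11.349


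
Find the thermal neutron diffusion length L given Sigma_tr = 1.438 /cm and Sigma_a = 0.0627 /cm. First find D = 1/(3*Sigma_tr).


D = 1 / (3 * Sigma_tr) = 1 / (3 * 1.438) = 0.2318034 cm
L = sqrt(D / Sigma_a)
L = sqrt(0.2318034 / 0.0627)
L = 1.9228 cm

1.9228


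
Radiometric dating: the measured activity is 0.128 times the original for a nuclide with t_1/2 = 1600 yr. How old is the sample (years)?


lambda = ln(2) / t_half = ln(2) / 1600 = 4.332170e-04 /yr
t = -ln(A/A0) / lambda
t = -ln(0.128) / 4.332170e-04
t = 4745.3 yr

4745.3


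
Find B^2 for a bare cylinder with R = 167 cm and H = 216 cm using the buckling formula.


B^2 = (2.405/R)^2 + (pi/H)^2
B^2 = (2.405/167)^2 + (pi/216)^2
B^2 = 4.1893e-04 /cm^2

4.1893e-04


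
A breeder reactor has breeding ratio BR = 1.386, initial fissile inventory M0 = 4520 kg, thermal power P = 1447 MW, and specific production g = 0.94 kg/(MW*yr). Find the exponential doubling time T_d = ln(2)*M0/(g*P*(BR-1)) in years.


Breeding gain G = BR - 1 = 1.386 - 1 = 0.386
Fissile production rate = g * P * G = 0.94 * 1447 * 0.386 = 525.02948 kg/yr
T_d = ln(2) * M0 / (g * P * G)
T_d = ln(2) * 4520 / 525.02948 = 5.9673 yr

5.9673


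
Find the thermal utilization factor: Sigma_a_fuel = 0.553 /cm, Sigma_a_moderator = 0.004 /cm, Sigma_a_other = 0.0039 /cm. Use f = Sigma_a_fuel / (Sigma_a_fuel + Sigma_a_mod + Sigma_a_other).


f = Sigma_a_fuel / (Sigma_a_fuel + Sigma_a_mod + Sigma_a_other)
f = 0.553 / (0.553 + 0.004 + 0.0039)
f = 0.98592

0.98592


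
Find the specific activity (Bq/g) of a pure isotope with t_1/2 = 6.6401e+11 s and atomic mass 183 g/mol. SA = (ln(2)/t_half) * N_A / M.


lambda = ln(2) / t_half = ln(2) / 6.6401e+11 = 1.043881e-12 /s
SA = lambda * N_A / M
SA = 1.043881e-12 * 6.022e23 / 183
SA = 3.4351e+09 Bq/g

3.4351e+09


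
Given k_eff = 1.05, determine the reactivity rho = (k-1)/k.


rho = (k_eff - 1) / k_eff
rho = (1.05 - 1) / 1.05
rho = 0.047619

0.047619


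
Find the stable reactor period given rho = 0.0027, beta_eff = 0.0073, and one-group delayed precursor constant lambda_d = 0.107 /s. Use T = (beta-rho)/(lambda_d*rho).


T = (beta - rho) / (lambda_d * rho)
T = (0.0073 - 0.0027) / (0.107 * 0.0027)
T = 15.922 s

15.922


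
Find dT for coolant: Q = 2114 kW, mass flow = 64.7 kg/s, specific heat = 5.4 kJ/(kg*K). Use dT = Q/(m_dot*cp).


dT = Q / (m_dot * cp)
dT = 2114 / (64.7 * 5.4)
dT = 6.0507 C

6.0507


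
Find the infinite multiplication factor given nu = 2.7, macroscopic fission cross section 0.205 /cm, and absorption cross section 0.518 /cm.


k_inf = nu * Sigma_f / Sigma_a
k_inf = 2.7 * 0.205 / 0.518
k_inf = 1.0685

1.0685


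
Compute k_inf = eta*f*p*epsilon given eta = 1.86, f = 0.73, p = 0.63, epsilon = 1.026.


k_inf = eta * f * p * epsilon
k_inf = 1.86 * 0.73 * 0.63 * 1.026
k_inf = 0.87765

0.87765


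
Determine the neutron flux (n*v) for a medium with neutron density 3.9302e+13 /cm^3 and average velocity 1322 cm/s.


phi = n * v
phi = 3.9302e+13 * 1322
phi = 5.1957e+16 /cm^2/s

5.1957e+16


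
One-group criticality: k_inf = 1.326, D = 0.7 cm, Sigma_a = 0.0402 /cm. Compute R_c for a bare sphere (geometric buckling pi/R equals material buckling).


L^2 = D / Sigma_a = 0.7 / 0.0402 = 17.41294 cm^2
B_m^2 = (k_inf - 1) / L^2 = (1.326 - 1) / 17.41294 = 0.01872171 /cm^2
For a bare sphere: B_g = pi/R, so R_c = pi / sqrt(B_m^2)
R_c = pi / sqrt(0.01872171) = 22.960 cm

22.960


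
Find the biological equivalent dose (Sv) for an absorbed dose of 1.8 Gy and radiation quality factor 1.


H = D * Q
H = 1.8 * 1
H = 1.8000 Sv

1.8000


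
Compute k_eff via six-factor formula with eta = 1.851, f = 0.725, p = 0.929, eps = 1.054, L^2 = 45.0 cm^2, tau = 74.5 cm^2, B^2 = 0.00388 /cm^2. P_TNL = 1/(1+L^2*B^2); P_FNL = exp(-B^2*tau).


k_inf = eta*f*p*eps = 1.851*0.725*0.929*1.054 = 1.314016
P_TNL = 1/(1 + L^2*B^2) = 1/(1 + 45.0*0.00388) = 0.8513537
P_FNL = exp(-B^2*tau) = exp(-0.00388*74.5) = 0.7489673
k_eff = k_inf * P_TNL * P_FNL = 1.314016 * 0.8513537 * 0.7489673
k_eff = 0.83786

0.83786


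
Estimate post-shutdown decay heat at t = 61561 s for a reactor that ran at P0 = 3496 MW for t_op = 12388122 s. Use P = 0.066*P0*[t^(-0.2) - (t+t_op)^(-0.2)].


P/P0 = 0.066 * [t^(-0.2) - (t + t_op)^(-0.2)]
P/P0 = 0.066 * [61561^(-0.2) - (61561 + 12388122)^(-0.2)]
P/P0 = 0.066 * [0.1101892 - 0.03810380] = 0.004757636
P = 3496 * 0.004757636 = 16.633 MW

16.633


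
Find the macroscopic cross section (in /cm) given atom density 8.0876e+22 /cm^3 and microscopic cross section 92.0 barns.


Sigma = N * sigma_barns * 1e-24
Sigma = 8.0876e+22 * 92.0 * 1e-24
Sigma = 7.4406 /cm

7.4406


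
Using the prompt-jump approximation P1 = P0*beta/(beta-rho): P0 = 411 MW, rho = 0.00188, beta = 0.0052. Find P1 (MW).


P1/P0 = beta / (beta - rho)
P1/P0 = 0.0052 / (0.0052 - 0.00188) = 1.566265
P1 = 411 * 1.566265 = 643.73 MW

643.73


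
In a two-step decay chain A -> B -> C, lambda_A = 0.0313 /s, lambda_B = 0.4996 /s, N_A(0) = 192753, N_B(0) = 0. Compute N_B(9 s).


N_B(t) = lambda_A * N_A0 / (lambda_B - lambda_A) * [exp(-lambda_A*t) - exp(-lambda_B*t)]
exp(-0.0313*9) = 0.7545000; exp(-0.4996*9) = 0.01114906
N_B = 0.0313 * 192753 / (0.4996 - 0.0313) * (0.7545000 - 0.01114906)
N_B = 9576.7

9576.7


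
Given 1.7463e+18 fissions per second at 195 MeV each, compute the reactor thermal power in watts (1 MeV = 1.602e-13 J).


P = fission_rate * E_MeV * 1.602e-13
P = 1.7463e+18 * 195 * 1.602e-13
P = 5.4553e+07 W

5.4553e+07


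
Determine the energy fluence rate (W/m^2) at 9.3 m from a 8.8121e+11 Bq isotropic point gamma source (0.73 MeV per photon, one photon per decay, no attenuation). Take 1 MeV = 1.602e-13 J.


psi = A * E * 1.602e-13 / (4*pi*r^2)
psi = 8.8121e+11 * 0.73 * 1.602e-13 / (4*pi*9.3^2)
psi = 9.4818e-05 W/m^2

9.4818e-05


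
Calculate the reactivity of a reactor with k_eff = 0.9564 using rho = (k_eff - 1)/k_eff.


rho = (k_eff - 1) / k_eff
rho = (0.9564 - 1) / 0.9564
rho = -0.045588

-0.045588


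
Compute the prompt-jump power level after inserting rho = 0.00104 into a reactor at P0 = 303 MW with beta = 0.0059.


P1/P0 = beta / (beta - rho)
P1/P0 = 0.0059 / (0.0059 - 0.00104) = 1.213992
P1 = 303 * 1.213992 = 367.84 MW

367.84


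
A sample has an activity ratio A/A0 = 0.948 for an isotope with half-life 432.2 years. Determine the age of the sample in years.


lambda = ln(2) / t_half = ln(2) / 432.2 = 0.001603765 /yr
t = -ln(A/A0) / lambda
t = -ln(0.948) / 0.001603765
t = 33.297 yr

33.297


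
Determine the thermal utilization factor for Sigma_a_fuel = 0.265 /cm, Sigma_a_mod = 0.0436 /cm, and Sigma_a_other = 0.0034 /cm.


f = Sigma_a_fuel / (Sigma_a_fuel + Sigma_a_mod + Sigma_a_other)
f = 0.265 / (0.265 + 0.0436 + 0.0034)
f = 0.84936

0.84936


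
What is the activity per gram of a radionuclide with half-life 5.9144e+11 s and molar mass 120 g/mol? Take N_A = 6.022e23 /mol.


lambda = ln(2) / t_half = ln(2) / 5.9144e+11 = 1.171965e-12 /s
SA = lambda * N_A / M
SA = 1.171965e-12 * 6.022e23 / 120
SA = 5.8813e+09 Bq/g

5.8813e+09


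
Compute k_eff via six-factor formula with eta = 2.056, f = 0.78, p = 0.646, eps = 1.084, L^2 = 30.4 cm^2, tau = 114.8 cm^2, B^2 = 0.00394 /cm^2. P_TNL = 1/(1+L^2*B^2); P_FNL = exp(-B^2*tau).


k_inf = eta*f*p*eps = 2.056*0.78*0.646*1.084 = 1.122999
P_TNL = 1/(1 + L^2*B^2) = 1/(1 + 30.4*0.00394) = 0.8930358
P_FNL = exp(-B^2*tau) = exp(-0.00394*114.8) = 0.6361557
k_eff = k_inf * P_TNL * P_FNL = 1.122999 * 0.8930358 * 0.6361557
k_eff = 0.63799

0.63799


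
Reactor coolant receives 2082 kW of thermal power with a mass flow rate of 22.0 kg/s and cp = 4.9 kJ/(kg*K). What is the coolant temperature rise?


dT = Q / (m_dot * cp)
dT = 2082 / (22.0 * 4.9)
dT = 19.314 C

19.314


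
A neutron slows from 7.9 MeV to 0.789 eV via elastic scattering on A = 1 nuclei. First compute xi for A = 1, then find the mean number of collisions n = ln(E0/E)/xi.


xi = 1 + (A-1)^2/(2A)*ln((A-1)/(A+1)) = 1 (for A = 1)
n = ln(E0/E) / xi
n = ln(7.9e6 / 0.789) / 1
n = ln(1.001267e+07) / 1 = 16.119

16.119


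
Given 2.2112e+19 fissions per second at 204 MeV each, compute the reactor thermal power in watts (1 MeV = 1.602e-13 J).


P = fission_rate * E_MeV * 1.602e-13
P = 2.2112e+19 * 204 * 1.602e-13
P = 7.2264e+08 W

7.2264e+08


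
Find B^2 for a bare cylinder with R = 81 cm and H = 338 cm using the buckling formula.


B^2 = (2.405/R)^2 + (pi/H)^2
B^2 = (2.405/81)^2 + (pi/338)^2
B^2 = 9.6797e-04 /cm^2

9.6797e-04


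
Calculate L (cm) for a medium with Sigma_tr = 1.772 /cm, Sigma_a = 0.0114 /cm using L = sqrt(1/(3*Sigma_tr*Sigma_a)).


D = 1 / (3 * Sigma_tr) = 1 / (3 * 1.772) = 0.1881114 cm
L = sqrt(D / Sigma_a)
L = sqrt(0.1881114 / 0.0114)
L = 4.0621 cm

4.0621


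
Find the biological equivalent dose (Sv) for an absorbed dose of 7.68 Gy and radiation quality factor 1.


H = D * Q
H = 7.68 * 1
H = 7.6800 Sv

7.6800


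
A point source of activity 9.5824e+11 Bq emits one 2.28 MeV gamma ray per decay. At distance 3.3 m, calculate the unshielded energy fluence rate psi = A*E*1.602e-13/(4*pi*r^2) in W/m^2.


psi = A * E * 1.602e-13 / (4*pi*r^2)
psi = 9.5824e+11 * 2.28 * 1.602e-13 / (4*pi*3.3^2)
psi = 0.0025576 W/m^2

0.0025576


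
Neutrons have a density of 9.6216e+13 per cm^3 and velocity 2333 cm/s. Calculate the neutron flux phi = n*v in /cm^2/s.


phi = n * v
phi = 9.6216e+13 * 2333
phi = 2.2447e+17 /cm^2/s

2.2447e+17


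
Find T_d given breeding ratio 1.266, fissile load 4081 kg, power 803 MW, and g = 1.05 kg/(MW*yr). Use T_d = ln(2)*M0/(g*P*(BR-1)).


Breeding gain G = BR - 1 = 1.266 - 1 = 0.266
Fissile production rate = g * P * G = 1.05 * 803 * 0.266 = 224.2779 kg/yr
T_d = ln(2) * M0 / (g * P * G)
T_d = ln(2) * 4081 / 224.2779 = 12.613 yr

12.613


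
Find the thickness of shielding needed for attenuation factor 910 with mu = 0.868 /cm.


x = ln(factor) / mu
x = ln(910) / 0.868
x = 7.8496 cm

7.8496


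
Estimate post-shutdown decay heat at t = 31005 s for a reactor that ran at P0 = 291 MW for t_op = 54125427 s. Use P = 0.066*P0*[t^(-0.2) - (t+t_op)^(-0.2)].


P/P0 = 0.066 * [t^(-0.2) - (t + t_op)^(-0.2)]
P/P0 = 0.066 * [31005^(-0.2) - (31005 + 54125427)^(-0.2)]
P/P0 = 0.066 * [0.1263903 - 0.02839684] = 0.006467568
P = 291 * 0.006467568 = 1.8821 MW

1.8821


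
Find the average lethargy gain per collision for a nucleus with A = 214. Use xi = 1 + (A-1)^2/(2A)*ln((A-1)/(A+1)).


xi = 1 + (A-1)^2/(2A) * ln((A-1)/(A+1))
xi = 1 + (214-1)^2/(2*214) * ln((214-1)/(214 +1))
xi = 0.0093167

0.0093167


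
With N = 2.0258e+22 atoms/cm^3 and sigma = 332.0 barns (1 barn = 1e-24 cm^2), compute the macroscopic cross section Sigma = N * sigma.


Sigma = N * sigma_barns * 1e-24
Sigma = 2.0258e+22 * 332.0 * 1e-24
Sigma = 6.7257 /cm

6.7257


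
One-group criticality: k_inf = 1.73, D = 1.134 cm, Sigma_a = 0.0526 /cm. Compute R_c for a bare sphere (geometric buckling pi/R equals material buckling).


L^2 = D / Sigma_a = 1.134 / 0.0526 = 21.55894 cm^2
B_m^2 = (k_inf - 1) / L^2 = (1.73 - 1) / 21.55894 = 0.03386066 /cm^2
For a bare sphere: B_g = pi/R, so R_c = pi / sqrt(B_m^2)
R_c = pi / sqrt(0.03386066) = 17.073 cm

17.073


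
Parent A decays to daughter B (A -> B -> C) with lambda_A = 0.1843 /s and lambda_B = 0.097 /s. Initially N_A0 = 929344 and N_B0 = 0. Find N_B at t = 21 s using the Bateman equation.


N_B(t) = lambda_A * N_A0 / (lambda_B - lambda_A) * [exp(-lambda_A*t) - exp(-lambda_B*t)]
exp(-0.1843*21) = 0.02085211; exp(-0.097*21) = 0.1304194
N_B = 0.1843 * 929344 / (0.097 - 0.1843) * (0.02085211 - 0.1304194)
N_B = 214965

214965


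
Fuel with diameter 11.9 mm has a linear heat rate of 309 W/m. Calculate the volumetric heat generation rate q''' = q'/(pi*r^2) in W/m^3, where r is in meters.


r = D / 2 / 1000 = 11.9 / 2 / 1000 = 0.00595 m
q''' = q' / (pi * r^2)
q''' = 309 / (pi * 0.00595^2)
q''' = 2.7783e+06 W/m^3

2.7783e+06


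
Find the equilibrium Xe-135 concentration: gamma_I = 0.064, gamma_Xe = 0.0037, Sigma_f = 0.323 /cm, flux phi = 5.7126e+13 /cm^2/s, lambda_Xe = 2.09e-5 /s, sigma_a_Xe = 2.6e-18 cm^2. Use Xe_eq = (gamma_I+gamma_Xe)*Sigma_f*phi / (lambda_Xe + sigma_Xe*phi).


Xe_eq = (gamma_I + gamma_Xe) * Sigma_f * phi / (lambda_Xe + sigma_Xe * phi)
Numerator = (0.064 + 0.0037) * 0.323 * 5.7126e+13 = 1.249180e+12
Denominator = 2.09e-5 + 2.6e-18 * 5.7126e+13 = 1.694276e-04
Xe_eq = 1.249180e+12 / 1.694276e-04 = 7.3729e+15 /cm^3

7.3729e+15


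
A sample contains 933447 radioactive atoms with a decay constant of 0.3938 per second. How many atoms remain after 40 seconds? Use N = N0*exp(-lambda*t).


N = N0 * exp(-lambda * t)
N = 933447 * exp(-0.3938 * 40)
N = 0.13461

0.13461


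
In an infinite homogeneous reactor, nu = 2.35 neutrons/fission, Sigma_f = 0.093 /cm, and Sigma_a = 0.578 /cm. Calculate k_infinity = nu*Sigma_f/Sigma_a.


k_inf = nu * Sigma_f / Sigma_a
k_inf = 2.35 * 0.093 / 0.578
k_inf = 0.37811

0.37811


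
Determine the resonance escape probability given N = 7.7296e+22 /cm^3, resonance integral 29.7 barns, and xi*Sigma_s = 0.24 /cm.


p = exp(-N * I * 1e-24 / (xi*Sigma_s))
p = exp(-7.7296e+22 * 29.7 * 1e-24 / 0.24)
p = 7.0115e-05

7.0115e-05


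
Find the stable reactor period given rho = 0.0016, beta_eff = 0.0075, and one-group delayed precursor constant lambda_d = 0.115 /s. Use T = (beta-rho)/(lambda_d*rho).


T = (beta - rho) / (lambda_d * rho)
T = (0.0075 - 0.0016) / (0.115 * 0.0016)
T = 32.065 s

32.065


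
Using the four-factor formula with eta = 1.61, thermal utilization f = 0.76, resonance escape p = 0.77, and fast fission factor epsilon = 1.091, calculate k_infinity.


k_inf = eta * f * p * epsilon
k_inf = 1.61 * 0.76 * 0.77 * 1.091
k_inf = 1.0279

1.0279


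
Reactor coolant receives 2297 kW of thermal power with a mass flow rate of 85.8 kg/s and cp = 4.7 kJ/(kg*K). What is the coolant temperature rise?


dT = Q / (m_dot * cp)
dT = 2297 / (85.8 * 4.7)
dT = 5.6961 C

5.6961


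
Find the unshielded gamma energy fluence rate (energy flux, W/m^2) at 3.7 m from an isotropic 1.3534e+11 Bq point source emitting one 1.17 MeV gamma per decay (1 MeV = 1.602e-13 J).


psi = A * E * 1.602e-13 / (4*pi*r^2)
psi = 1.3534e+11 * 1.17 * 1.602e-13 / (4*pi*3.7^2)
psi = 1.4746e-04 W/m^2

1.4746e-04


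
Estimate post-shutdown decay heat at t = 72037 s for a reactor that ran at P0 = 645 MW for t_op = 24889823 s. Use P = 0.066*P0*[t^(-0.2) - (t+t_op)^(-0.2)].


P/P0 = 0.066 * [t^(-0.2) - (t + t_op)^(-0.2)]
P/P0 = 0.066 * [72037^(-0.2) - (72037 + 24889823)^(-0.2)]
P/P0 = 0.066 * [0.1067797 - 0.03315466] = 0.004859253
P = 645 * 0.004859253 = 3.1342 MW

3.1342


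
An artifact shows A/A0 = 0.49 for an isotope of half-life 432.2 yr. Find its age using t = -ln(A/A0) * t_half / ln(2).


lambda = ln(2) / t_half = ln(2) / 432.2 = 0.001603765 /yr
t = -ln(A/A0) / lambda
t = -ln(0.49) / 0.001603765
t = 444.80 yr

444.80


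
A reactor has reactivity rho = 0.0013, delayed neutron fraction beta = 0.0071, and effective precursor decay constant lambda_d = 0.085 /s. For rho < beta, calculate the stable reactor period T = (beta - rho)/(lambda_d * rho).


T = (beta - rho) / (lambda_d * rho)
T = (0.0071 - 0.0013) / (0.085 * 0.0013)
T = 52.489 s

52.489


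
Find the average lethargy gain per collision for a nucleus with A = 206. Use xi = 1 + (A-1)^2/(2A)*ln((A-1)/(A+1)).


xi = 1 + (A-1)^2/(2A) * ln((A-1)/(A+1))
xi = 1 + (206-1)^2/(2*206) * ln((206-1)/(206 +1))
xi = 0.0096774

0.0096774


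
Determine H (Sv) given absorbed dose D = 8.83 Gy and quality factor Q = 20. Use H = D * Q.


H = D * Q
H = 8.83 * 20
H = 176.60 Sv

176.60


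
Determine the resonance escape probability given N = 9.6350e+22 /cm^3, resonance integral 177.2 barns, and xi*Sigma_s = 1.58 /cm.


p = exp(-N * I * 1e-24 / (xi*Sigma_s))
p = exp(-9.6350e+22 * 177.2 * 1e-24 / 1.58)
p = 2.0281e-05

2.0281e-05


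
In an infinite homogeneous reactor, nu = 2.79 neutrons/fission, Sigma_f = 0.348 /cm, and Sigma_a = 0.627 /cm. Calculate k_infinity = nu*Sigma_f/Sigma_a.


k_inf = nu * Sigma_f / Sigma_a
k_inf = 2.79 * 0.348 / 0.627
k_inf = 1.5485

1.5485


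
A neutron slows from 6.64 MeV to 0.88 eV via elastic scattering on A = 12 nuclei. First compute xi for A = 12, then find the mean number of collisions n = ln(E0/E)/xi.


xi = 1 + (A-1)^2/(2A)*ln((A-1)/(A+1)) = 0.1577690 (for A = 12)
n = ln(E0/E) / xi
n = ln(6.64e6 / 0.88) / 0.1577690
n = ln(7.545455e+06) / 0.1577690 = 100.38

100.38


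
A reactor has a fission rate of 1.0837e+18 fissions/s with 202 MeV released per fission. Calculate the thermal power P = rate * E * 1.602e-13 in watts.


P = fission_rate * E_MeV * 1.602e-13
P = 1.0837e+18 * 202 * 1.602e-13
P = 3.5069e+07 W

3.5069e+07


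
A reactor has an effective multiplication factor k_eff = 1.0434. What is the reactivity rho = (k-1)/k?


rho = (k_eff - 1) / k_eff
rho = (1.0434 - 1) / 1.0434
rho = 0.041595

0.041595


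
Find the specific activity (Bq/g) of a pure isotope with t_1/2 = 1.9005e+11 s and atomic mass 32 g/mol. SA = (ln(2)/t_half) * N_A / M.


lambda = ln(2) / t_half = ln(2) / 1.9005e+11 = 3.647183e-12 /s
SA = lambda * N_A / M
SA = 3.647183e-12 * 6.022e23 / 32
SA = 6.8635e+10 Bq/g

6.8635e+10


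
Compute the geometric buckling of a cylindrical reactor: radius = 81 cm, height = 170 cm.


B^2 = (2.405/R)^2 + (pi/H)^2
B^2 = (2.405/81)^2 + (pi/170)^2
B^2 = 0.0012231 /cm^2

0.0012231


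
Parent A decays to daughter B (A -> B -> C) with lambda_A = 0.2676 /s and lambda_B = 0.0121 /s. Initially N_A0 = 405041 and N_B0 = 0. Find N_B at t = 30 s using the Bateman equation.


N_B(t) = lambda_A * N_A0 / (lambda_B - lambda_A) * [exp(-lambda_A*t) - exp(-lambda_B*t)]
exp(-0.2676*30) = 3.262000e-04; exp(-0.0121*30) = 0.6955864
N_B = 0.2676 * 405041 / (0.0121 - 0.2676) * (3.262000e-04 - 0.6955864)
N_B = 294945

294945


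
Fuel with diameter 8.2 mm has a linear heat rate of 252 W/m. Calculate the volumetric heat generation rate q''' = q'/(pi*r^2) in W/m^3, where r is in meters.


r = D / 2 / 1000 = 8.2 / 2 / 1000 = 0.0041 m
q''' = q' / (pi * r^2)
q''' = 252 / (pi * 0.0041^2)
q''' = 4.7718e+06 W/m^3

4.7718e+06


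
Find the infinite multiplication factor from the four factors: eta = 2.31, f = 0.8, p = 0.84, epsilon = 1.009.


k_inf = eta * f * p * epsilon
k_inf = 2.31 * 0.8 * 0.84 * 1.009
k_inf = 1.5663

1.5663


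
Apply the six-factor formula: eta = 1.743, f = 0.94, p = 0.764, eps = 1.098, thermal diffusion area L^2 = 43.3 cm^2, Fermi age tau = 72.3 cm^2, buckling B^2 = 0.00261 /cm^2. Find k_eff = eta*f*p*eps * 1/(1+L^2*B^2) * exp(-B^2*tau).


k_inf = eta*f*p*eps = 1.743*0.94*0.764*1.098 = 1.374425
P_TNL = 1/(1 + L^2*B^2) = 1/(1 + 43.3*0.00261) = 0.8984621
P_FNL = exp(-B^2*tau) = exp(-0.00261*72.3) = 0.8280324
k_eff = k_inf * P_TNL * P_FNL = 1.374425 * 0.8984621 * 0.8280324
k_eff = 1.0225

1.0225


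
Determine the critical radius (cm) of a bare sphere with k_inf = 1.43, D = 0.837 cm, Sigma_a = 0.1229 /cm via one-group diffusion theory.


L^2 = D / Sigma_a = 0.837 / 0.1229 = 6.810415 cm^2
B_m^2 = (k_inf - 1) / L^2 = (1.43 - 1) / 6.810415 = 0.06313859 /cm^2
For a bare sphere: B_g = pi/R, so R_c = pi / sqrt(B_m^2)
R_c = pi / sqrt(0.06313859) = 12.503 cm

12.503


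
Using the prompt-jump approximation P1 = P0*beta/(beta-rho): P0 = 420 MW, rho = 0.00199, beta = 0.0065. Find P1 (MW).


P1/P0 = beta / (beta - rho)
P1/P0 = 0.0065 / (0.0065 - 0.00199) = 1.441242
P1 = 420 * 1.441242 = 605.32 MW

605.32


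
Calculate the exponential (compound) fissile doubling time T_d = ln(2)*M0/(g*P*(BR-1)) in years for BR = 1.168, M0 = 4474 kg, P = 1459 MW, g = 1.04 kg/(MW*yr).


Breeding gain G = BR - 1 = 1.168 - 1 = 0.168
Fissile production rate = g * P * G = 1.04 * 1459 * 0.168 = 254.91648 kg/yr
T_d = ln(2) * M0 / (g * P * G)
T_d = ln(2) * 4474 / 254.91648 = 12.165 yr

12.165


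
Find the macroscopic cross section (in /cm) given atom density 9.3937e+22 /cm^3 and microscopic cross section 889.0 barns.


Sigma = N * sigma_barns * 1e-24
Sigma = 9.3937e+22 * 889.0 * 1e-24
Sigma = 83.510 /cm

83.510


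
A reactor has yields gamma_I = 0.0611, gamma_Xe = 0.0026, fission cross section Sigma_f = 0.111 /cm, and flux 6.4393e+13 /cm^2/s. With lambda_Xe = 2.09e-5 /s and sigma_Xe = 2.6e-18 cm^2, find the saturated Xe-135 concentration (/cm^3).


Xe_eq = (gamma_I + gamma_Xe) * Sigma_f * phi / (lambda_Xe + sigma_Xe * phi)
Numerator = (0.0611 + 0.0026) * 0.111 * 6.4393e+13 = 4.553036e+11
Denominator = 2.09e-5 + 2.6e-18 * 6.4393e+13 = 1.883218e-04
Xe_eq = 4.553036e+11 / 1.883218e-04 = 2.4177e+15 /cm^3

2.4177e+15


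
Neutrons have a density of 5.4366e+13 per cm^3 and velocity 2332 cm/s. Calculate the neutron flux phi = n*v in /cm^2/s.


phi = n * v
phi = 5.4366e+13 * 2332
phi = 1.2678e+17 /cm^2/s

1.2678e+17


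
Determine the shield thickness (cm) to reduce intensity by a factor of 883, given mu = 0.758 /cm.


x = ln(factor) / mu
x = ln(883) / 0.758
x = 8.9490 cm

8.9490


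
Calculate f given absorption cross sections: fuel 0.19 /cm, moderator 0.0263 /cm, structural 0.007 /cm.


f = Sigma_a_fuel / (Sigma_a_fuel + Sigma_a_mod + Sigma_a_other)
f = 0.19 / (0.19 + 0.0263 + 0.007)
f = 0.85087

0.85087


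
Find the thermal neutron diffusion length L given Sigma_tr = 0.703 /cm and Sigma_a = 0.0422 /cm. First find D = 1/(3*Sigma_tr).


D = 1 / (3 * Sigma_tr) = 1 / (3 * 0.703) = 0.4741584 cm
L = sqrt(D / Sigma_a)
L = sqrt(0.4741584 / 0.0422)
L = 3.3520 cm

3.3520


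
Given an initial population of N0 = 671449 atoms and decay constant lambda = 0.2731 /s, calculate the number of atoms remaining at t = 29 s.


N = N0 * exp(-lambda * t)
N = 671449 * exp(-0.2731 * 29)
N = 244.03

244.03


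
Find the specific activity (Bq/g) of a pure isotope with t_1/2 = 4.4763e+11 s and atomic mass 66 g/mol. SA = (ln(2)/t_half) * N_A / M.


lambda = ln(2) / t_half = ln(2) / 4.4763e+11 = 1.548482e-12 /s
SA = lambda * N_A / M
SA = 1.548482e-12 * 6.022e23 / 66
SA = 1.4129e+10 Bq/g

1.4129e+10


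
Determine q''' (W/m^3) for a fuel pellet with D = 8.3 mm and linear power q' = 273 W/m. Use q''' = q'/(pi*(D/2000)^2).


r = D / 2 / 1000 = 8.3 / 2 / 1000 = 0.00415 m
q''' = q' / (pi * r^2)
q''' = 273 / (pi * 0.00415^2)
q''' = 5.0456e+06 W/m^3

5.0456e+06


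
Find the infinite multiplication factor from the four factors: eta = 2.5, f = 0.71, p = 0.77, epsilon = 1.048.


k_inf = eta * f * p * epsilon
k_inf = 2.5 * 0.71 * 0.77 * 1.048
k_inf = 1.4324

1.4324


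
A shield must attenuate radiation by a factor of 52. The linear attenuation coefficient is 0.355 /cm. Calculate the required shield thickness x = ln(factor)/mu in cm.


x = ln(factor) / mu
x = ln(52) / 0.355
x = 11.130 cm

11.130


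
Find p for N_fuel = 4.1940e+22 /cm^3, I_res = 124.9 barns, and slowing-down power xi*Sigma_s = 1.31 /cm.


p = exp(-N * I * 1e-24 / (xi*Sigma_s))
p = exp(-4.1940e+22 * 124.9 * 1e-24 / 1.31)
p = 0.018339

0.018339


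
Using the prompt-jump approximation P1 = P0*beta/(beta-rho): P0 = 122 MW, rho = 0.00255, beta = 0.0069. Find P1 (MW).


P1/P0 = beta / (beta - rho)
P1/P0 = 0.0069 / (0.0069 - 0.00255) = 1.586207
P1 = 122 * 1.586207 = 193.52 MW

193.52


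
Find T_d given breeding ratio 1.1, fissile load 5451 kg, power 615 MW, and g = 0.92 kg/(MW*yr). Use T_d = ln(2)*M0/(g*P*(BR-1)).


Breeding gain G = BR - 1 = 1.1 - 1 = 0.1
Fissile production rate = g * P * G = 0.92 * 615 * 0.1 = 56.58 kg/yr
T_d = ln(2) * M0 / (g * P * G)
T_d = ln(2) * 5451 / 56.58 = 66.779 yr

66.779


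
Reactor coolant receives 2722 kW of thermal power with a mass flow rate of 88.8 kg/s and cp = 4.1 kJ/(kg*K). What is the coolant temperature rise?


dT = Q / (m_dot * cp)
dT = 2722 / (88.8 * 4.1)
dT = 7.4764 C

7.4764


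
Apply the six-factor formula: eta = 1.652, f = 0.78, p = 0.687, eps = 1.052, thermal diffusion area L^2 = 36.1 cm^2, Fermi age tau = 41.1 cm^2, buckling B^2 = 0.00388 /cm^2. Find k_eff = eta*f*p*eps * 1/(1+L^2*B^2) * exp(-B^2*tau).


k_inf = eta*f*p*eps = 1.652*0.78*0.687*1.052 = 0.9312732
P_TNL = 1/(1 + L^2*B^2) = 1/(1 + 36.1*0.00388) = 0.8771407
P_FNL = exp(-B^2*tau) = exp(-0.00388*41.1) = 0.8525973
k_eff = k_inf * P_TNL * P_FNL = 0.9312732 * 0.8771407 * 0.8525973
k_eff = 0.69645

0.69645


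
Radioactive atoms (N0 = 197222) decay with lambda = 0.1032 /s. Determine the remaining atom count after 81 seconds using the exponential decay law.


N = N0 * exp(-lambda * t)
N = 197222 * exp(-0.1032 * 81)
N = 46.196

46.196


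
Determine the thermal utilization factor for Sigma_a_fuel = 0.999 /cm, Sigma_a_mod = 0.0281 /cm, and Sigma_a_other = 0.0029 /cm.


f = Sigma_a_fuel / (Sigma_a_fuel + Sigma_a_mod + Sigma_a_other)
f = 0.999 / (0.999 + 0.0281 + 0.0029)
f = 0.96990

0.96990


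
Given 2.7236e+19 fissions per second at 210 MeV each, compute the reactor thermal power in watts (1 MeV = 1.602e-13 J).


P = fission_rate * E_MeV * 1.602e-13
P = 2.7236e+19 * 210 * 1.602e-13
P = 9.1627e+08 W

9.1627e+08


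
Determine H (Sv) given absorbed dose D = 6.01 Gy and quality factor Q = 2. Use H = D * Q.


H = D * Q
H = 6.01 * 2
H = 12.020 Sv

12.020


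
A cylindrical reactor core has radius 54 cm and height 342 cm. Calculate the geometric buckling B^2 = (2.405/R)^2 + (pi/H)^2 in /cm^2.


B^2 = (2.405/R)^2 + (pi/H)^2
B^2 = (2.405/54)^2 + (pi/342)^2
B^2 = 0.0020679 /cm^2

0.0020679


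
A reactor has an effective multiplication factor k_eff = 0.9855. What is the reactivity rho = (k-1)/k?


rho = (k_eff - 1) / k_eff
rho = (0.9855 - 1) / 0.9855
rho = -0.014713

-0.014713


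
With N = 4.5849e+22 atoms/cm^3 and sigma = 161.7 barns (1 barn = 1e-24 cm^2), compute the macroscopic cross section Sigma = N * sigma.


Sigma = N * sigma_barns * 1e-24
Sigma = 4.5849e+22 * 161.7 * 1e-24
Sigma = 7.4138 /cm

7.4138


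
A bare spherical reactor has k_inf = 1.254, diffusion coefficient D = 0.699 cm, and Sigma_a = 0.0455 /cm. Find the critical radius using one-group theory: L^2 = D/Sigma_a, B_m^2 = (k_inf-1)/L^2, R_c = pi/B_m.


L^2 = D / Sigma_a = 0.699 / 0.0455 = 15.36264 cm^2
B_m^2 = (k_inf - 1) / L^2 = (1.254 - 1) / 15.36264 = 0.01653362 /cm^2
For a bare sphere: B_g = pi/R, so R_c = pi / sqrt(B_m^2)
R_c = pi / sqrt(0.01653362) = 24.432 cm

24.432


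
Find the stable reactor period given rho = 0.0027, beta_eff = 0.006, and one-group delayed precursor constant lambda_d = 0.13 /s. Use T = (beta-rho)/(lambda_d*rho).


T = (beta - rho) / (lambda_d * rho)
T = (0.006 - 0.0027) / (0.13 * 0.0027)
T = 9.4017 s

9.4017


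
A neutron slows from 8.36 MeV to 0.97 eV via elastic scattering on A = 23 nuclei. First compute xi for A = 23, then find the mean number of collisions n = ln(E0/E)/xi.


xi = 1 + (A-1)^2/(2A)*ln((A-1)/(A+1)) = 0.08448899 (for A = 23)
n = ln(E0/E) / xi
n = ln(8.36e6 / 0.97) / 0.08448899
n = ln(8.618557e+06) / 0.08448899 = 189.01

189.01


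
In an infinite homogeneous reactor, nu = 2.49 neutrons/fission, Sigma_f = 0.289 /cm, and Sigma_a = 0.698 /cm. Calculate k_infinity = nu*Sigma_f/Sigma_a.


k_inf = nu * Sigma_f / Sigma_a
k_inf = 2.49 * 0.289 / 0.698
k_inf = 1.0310

1.0310


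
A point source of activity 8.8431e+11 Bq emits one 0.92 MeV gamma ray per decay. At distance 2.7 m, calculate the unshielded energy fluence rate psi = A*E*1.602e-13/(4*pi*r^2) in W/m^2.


psi = A * E * 1.602e-13 / (4*pi*r^2)
psi = 8.8431e+11 * 0.92 * 1.602e-13 / (4*pi*2.7^2)
psi = 0.0014227 W/m^2

0.0014227


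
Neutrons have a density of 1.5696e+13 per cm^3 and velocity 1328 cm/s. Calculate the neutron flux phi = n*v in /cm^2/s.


phi = n * v
phi = 1.5696e+13 * 1328
phi = 2.0844e+16 /cm^2/s

2.0844e+16


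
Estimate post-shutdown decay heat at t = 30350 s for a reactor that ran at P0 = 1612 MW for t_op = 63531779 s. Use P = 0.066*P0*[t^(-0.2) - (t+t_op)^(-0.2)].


P/P0 = 0.066 * [t^(-0.2) - (t + t_op)^(-0.2)]
P/P0 = 0.066 * [30350^(-0.2) - (30350 + 63531779)^(-0.2)]
P/P0 = 0.066 * [0.1269312 - 0.02750175] = 0.006562344
P = 1612 * 0.006562344 = 10.578 MW

10.578


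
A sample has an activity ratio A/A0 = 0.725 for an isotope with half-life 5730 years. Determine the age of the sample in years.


lambda = ln(2) / t_half = ln(2) / 5730 = 1.209681e-04 /yr
t = -ln(A/A0) / lambda
t = -ln(0.725) / 1.209681e-04
t = 2658.4 yr

2658.4


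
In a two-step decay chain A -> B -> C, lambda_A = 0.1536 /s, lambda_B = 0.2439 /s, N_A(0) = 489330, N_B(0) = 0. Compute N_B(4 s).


N_B(t) = lambda_A * N_A0 / (lambda_B - lambda_A) * [exp(-lambda_A*t) - exp(-lambda_B*t)]
exp(-0.1536*4) = 0.5409654; exp(-0.2439*4) = 0.3769661
N_B = 0.1536 * 489330 / (0.2439 - 0.1536) * (0.5409654 - 0.3769661)
N_B = 136505

136505


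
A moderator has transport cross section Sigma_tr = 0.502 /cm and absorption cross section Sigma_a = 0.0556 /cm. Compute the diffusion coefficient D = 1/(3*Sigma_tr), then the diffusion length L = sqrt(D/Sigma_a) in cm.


D = 1 / (3 * Sigma_tr) = 1 / (3 * 0.502) = 0.6640106 cm
L = sqrt(D / Sigma_a)
L = sqrt(0.6640106 / 0.0556)
L = 3.4558 cm

3.4558


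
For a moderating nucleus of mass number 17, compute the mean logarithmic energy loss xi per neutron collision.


xi = 1 + (A-1)^2/(2A) * ln((A-1)/(A+1))
xi = 1 + (17-1)^2/(2*17) * ln((17-1)/(17 +1))
xi = 0.11316

0.11316


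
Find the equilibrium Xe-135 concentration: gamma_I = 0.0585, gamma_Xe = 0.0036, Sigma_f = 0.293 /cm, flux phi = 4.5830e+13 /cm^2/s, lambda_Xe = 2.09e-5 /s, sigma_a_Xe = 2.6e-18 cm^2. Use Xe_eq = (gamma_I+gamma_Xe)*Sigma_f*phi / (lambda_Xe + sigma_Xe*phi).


Xe_eq = (gamma_I + gamma_Xe) * Sigma_f * phi / (lambda_Xe + sigma_Xe * phi)
Numerator = (0.0585 + 0.0036) * 0.293 * 4.5830e+13 = 8.338906e+11
Denominator = 2.09e-5 + 2.6e-18 * 4.5830e+13 = 1.400580e-04
Xe_eq = 8.338906e+11 / 1.400580e-04 = 5.9539e+15 /cm^3

5.9539e+15


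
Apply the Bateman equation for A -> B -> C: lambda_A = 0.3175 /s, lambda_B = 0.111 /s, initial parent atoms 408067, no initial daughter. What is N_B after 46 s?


N_B(t) = lambda_A * N_A0 / (lambda_B - lambda_A) * [exp(-lambda_A*t) - exp(-lambda_B*t)]
exp(-0.3175*46) = 4.540766e-07; exp(-0.111*46) = 0.006060276
N_B = 0.3175 * 408067 / (0.111 - 0.3175) * (4.540766e-07 - 0.006060276)
N_B = 3802.0

3802.0


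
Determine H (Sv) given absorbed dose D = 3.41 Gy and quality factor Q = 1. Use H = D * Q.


H = D * Q
H = 3.41 * 1
H = 3.4100 Sv

3.4100


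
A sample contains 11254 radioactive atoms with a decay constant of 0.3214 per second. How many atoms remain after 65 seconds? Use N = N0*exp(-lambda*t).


N = N0 * exp(-lambda * t)
N = 11254 * exp(-0.3214 * 65)
N = 9.5161e-06

9.5161e-06


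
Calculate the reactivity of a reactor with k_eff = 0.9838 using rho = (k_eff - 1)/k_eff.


rho = (k_eff - 1) / k_eff
rho = (0.9838 - 1) / 0.9838
rho = -0.016467

-0.016467


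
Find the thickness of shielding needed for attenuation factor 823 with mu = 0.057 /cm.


x = ln(factor) / mu
x = ln(823) / 0.057
x = 117.77 cm

117.77


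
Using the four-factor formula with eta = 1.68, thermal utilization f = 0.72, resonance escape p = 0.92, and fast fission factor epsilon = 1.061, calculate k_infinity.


k_inf = eta * f * p * epsilon
k_inf = 1.68 * 0.72 * 0.92 * 1.061
k_inf = 1.1807

1.1807


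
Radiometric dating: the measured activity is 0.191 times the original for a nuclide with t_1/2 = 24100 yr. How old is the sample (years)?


lambda = ln(2) / t_half = ln(2) / 24100 = 2.876129e-05 /yr
t = -ln(A/A0) / lambda
t = -ln(0.191) / 2.876129e-05
t = 57559 yr

57559


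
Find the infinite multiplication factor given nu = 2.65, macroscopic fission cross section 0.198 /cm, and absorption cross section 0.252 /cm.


k_inf = nu * Sigma_f / Sigma_a
k_inf = 2.65 * 0.198 / 0.252
k_inf = 2.0821

2.0821


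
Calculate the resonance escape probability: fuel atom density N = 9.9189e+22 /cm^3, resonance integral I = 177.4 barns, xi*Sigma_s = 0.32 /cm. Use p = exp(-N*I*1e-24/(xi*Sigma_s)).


p = exp(-N * I * 1e-24 / (xi*Sigma_s))
p = exp(-9.9189e+22 * 177.4 * 1e-24 / 0.32)
p = 1.3154e-24

1.3154e-24


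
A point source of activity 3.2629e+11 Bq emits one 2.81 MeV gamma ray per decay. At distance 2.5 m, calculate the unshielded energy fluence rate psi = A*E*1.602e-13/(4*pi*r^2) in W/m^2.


psi = A * E * 1.602e-13 / (4*pi*r^2)
psi = 3.2629e+11 * 2.81 * 1.602e-13 / (4*pi*2.5^2)
psi = 0.0018702 W/m^2

0.0018702


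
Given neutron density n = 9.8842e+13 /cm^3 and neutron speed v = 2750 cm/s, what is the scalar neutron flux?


phi = n * v
phi = 9.8842e+13 * 2750
phi = 2.7182e+17 /cm^2/s

2.7182e+17


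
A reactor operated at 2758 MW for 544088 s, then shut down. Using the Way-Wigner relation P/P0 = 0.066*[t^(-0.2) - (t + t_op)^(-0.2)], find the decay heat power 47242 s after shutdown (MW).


P/P0 = 0.066 * [t^(-0.2) - (t + t_op)^(-0.2)]
P/P0 = 0.066 * [47242^(-0.2) - (47242 + 544088)^(-0.2)]
P/P0 = 0.066 * [0.1161808 - 0.07008644] = 0.003042228
P = 2758 * 0.003042228 = 8.3905 MW

8.3905


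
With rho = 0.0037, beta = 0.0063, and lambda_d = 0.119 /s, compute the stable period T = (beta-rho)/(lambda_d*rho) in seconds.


T = (beta - rho) / (lambda_d * rho)
T = (0.0063 - 0.0037) / (0.119 * 0.0037)
T = 5.9051 s

5.9051


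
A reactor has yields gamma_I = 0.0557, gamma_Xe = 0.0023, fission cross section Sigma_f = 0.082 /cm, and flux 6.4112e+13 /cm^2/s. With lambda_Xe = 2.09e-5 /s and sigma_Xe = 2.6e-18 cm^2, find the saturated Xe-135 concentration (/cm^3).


Xe_eq = (gamma_I + gamma_Xe) * Sigma_f * phi / (lambda_Xe + sigma_Xe * phi)
Numerator = (0.0557 + 0.0023) * 0.082 * 6.4112e+13 = 3.049167e+11
Denominator = 2.09e-5 + 2.6e-18 * 6.4112e+13 = 1.875912e-04
Xe_eq = 3.049167e+11 / 1.875912e-04 = 1.6254e+15 /cm^3

1.6254e+15


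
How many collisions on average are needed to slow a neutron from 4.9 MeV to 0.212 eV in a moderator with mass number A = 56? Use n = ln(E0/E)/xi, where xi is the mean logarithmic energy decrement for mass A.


xi = 1 + (A-1)^2/(2A)*ln((A-1)/(A+1)) = 0.03529286 (for A = 56)
n = ln(E0/E) / xi
n = ln(4.9e6 / 0.212) / 0.03529286
n = ln(2.311321e+07) / 0.03529286 = 480.43

480.43


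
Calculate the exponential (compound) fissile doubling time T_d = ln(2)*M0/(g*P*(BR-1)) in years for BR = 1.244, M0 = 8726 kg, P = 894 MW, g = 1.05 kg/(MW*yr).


Breeding gain G = BR - 1 = 1.244 - 1 = 0.244
Fissile production rate = g * P * G = 1.05 * 894 * 0.244 = 229.0428 kg/yr
T_d = ln(2) * M0 / (g * P * G)
T_d = ln(2) * 8726 / 229.0428 = 26.407 yr

26.407


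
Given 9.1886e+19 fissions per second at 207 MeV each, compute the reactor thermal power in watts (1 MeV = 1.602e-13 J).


P = fission_rate * E_MeV * 1.602e-13
P = 9.1886e+19 * 207 * 1.602e-13
P = 3.0471e+09 W

3.0471e+09


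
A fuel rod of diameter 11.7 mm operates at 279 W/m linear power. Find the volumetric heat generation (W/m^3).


r = D / 2 / 1000 = 11.7 / 2 / 1000 = 0.00585 m
q''' = q' / (pi * r^2)
q''' = 279 / (pi * 0.00585^2)
q''' = 2.5950e+06 W/m^3

2.5950e+06


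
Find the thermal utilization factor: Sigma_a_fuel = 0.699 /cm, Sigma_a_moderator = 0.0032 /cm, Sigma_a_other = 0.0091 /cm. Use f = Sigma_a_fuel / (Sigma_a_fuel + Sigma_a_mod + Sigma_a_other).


f = Sigma_a_fuel / (Sigma_a_fuel + Sigma_a_mod + Sigma_a_other)
f = 0.699 / (0.699 + 0.0032 + 0.0091)
f = 0.98271

0.98271


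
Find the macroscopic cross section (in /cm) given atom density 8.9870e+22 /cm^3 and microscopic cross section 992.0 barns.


Sigma = N * sigma_barns * 1e-24
Sigma = 8.9870e+22 * 992.0 * 1e-24
Sigma = 89.151 /cm

89.151


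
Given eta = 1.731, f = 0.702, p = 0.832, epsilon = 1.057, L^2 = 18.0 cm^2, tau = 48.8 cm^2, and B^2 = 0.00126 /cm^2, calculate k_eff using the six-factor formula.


k_inf = eta*f*p*eps = 1.731*0.702*0.832*1.057 = 1.068643
P_TNL = 1/(1 + L^2*B^2) = 1/(1 + 18.0*0.00126) = 0.9778230
P_FNL = exp(-B^2*tau) = exp(-0.00126*48.8) = 0.9403642
k_eff = k_inf * P_TNL * P_FNL = 1.068643 * 0.9778230 * 0.9403642
k_eff = 0.98263

0.98263
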